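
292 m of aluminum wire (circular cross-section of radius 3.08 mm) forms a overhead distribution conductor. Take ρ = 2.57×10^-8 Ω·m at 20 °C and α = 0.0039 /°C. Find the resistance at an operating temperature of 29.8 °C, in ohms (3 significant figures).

0.261 Ω

A = πr² = π(3.0800e-03 m)² = 2.980e-05 m²
R₍20°C₎ = ρL/A = (2.57×10^-8)(292)/(2.980e-05) = 0.2518 Ω
R = R₀(1 + αΔT) = 0.2518(1 + 0.0039×9.8) = 0.261 Ω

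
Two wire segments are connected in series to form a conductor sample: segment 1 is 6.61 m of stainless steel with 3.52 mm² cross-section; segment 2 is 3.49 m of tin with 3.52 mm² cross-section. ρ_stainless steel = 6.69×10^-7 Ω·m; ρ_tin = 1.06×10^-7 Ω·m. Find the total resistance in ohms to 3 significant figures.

1.36 Ω

Segment 1: A = 3.52 mm² = 3.520e-06 m²
R₁ = ρL/A = (6.69×10^-7)(6.61)/(3.520e-06) = 1.256 Ω
R₂ = (1.06×10^-7)(3.49)/(3.520e-06) = 0.1051 Ω
R = R₁ + R₂ = 1.36 Ω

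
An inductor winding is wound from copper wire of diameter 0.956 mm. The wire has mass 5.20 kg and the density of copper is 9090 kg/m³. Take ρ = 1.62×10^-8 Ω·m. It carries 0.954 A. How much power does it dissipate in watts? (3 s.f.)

16.4 W

A = π(d/2)² = π(4.7800e-04 m)² = 7.1780e-07 m²
L = m/(density·A) = 5.2/(9090×7.1780e-07) = 797 m
R = ρL/A = (1.62×10^-8)(797)/(7.1780e-07) = 17.99 Ω
P = I²R = (0.954)² × 17.99 = 16.4 W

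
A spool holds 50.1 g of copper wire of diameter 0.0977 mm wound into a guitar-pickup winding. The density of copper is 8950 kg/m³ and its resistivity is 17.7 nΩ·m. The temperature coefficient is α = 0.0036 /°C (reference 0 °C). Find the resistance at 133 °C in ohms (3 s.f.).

ρ = 17.7 nΩ·m = 1.77×10^-8 Ω·m
A = π(d/2)² = π(4.8850e-05 m)² = 7.4969e-09 m²
L = m/(density·A) = 0.0501/(8950×7.4969e-09) = 746.7 m
R = ρL/A = (1.77×10^-8)(746.7)/(7.4969e-09) = 1763 Ω
R(133 °C) = 1763 × (1 + 0.0036×133) = 2610 Ω

2610 Ω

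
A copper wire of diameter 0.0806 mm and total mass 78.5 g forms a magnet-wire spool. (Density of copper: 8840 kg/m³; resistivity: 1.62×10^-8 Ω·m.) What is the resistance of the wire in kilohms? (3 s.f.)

A = π(d/2)² = π(4.0300e-05 m)² = 5.1022e-09 m²
L = m/(density·A) = 0.0785/(8840×5.1022e-09) = 1740 m
R = ρL/A = (1.62×10^-8)(1740)/(5.1022e-09) = 5.53 kΩ

5.53 kΩ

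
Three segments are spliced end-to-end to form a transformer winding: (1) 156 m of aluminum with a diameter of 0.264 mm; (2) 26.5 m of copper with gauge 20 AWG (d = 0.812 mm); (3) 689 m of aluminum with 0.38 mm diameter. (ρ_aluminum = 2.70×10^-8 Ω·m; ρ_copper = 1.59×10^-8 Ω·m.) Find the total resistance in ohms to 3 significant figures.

Seg 1: A = π(d/2)² = π(1.3200e-04 m)² = 5.474e-08 m²
R_1 = (2.70×10^-8)(156)/(5.474e-08) = 76.95 Ω
Seg 2: A = π(0.812/2 mm)² = π(4.0600e-04 m)² = 5.178e-07 m²
R_2 = (1.59×10^-8)(26.5)/(5.178e-07) = 0.8137 Ω
Seg 3: A = π(d/2)² = π(1.9000e-04 m)² = 1.134e-07 m²
R_3 = (2.70×10^-8)(689)/(1.134e-07) = 164 Ω
R_total = R_1 + R_2 + R_3 = 242 Ω

242 Ω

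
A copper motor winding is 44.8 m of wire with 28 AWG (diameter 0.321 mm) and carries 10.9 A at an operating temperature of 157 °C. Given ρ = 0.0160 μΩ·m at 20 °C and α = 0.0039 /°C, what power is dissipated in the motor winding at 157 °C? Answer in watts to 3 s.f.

1610 W

ρ = 0.0160 μΩ·m = 1.60×10^-8 Ω·m
A = π(0.321/2 mm)² = π(1.6050e-04 m)² = 8.093e-08 m²
R₍20₎ = ρL/A = (1.60×10^-8)(44.8)/(8.093e-08) = 8.857 Ω
R₍157₎ = R₍20₎(1 + αΔT) = 8.857 × (1 + 0.0039×137) = 13.59 Ω
P = I²R = (10.9)² × 13.59 = 1610 W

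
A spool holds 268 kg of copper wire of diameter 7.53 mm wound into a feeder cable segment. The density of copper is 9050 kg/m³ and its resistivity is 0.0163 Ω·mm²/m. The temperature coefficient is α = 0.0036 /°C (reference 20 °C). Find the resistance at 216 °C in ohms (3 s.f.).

ρ = 0.0163 Ω·mm²/m = 1.63×10^-8 Ω·m
A = π(d/2)² = π(3.7650e-03 m)² = 4.4533e-05 m²
L = m/(density·A) = 268/(9050×4.4533e-05) = 665 m
R = ρL/A = (1.63×10^-8)(665)/(4.4533e-05) = 0.2434 Ω
R(216 °C) = 0.2434 × (1 + 0.0036×196) = 0.415 Ω

0.415 Ω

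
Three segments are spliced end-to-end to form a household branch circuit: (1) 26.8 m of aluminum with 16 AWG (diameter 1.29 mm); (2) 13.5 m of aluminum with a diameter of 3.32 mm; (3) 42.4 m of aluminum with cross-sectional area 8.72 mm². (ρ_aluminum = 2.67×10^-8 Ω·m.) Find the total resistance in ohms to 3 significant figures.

Seg 1: A = π(1.29/2 mm)² = π(6.4500e-04 m)² = 1.307e-06 m²
R_1 = (2.67×10^-8)(26.8)/(1.307e-06) = 0.5475 Ω
Seg 2: A = π(d/2)² = π(1.6600e-03 m)² = 8.657e-06 m²
R_2 = (2.67×10^-8)(13.5)/(8.657e-06) = 0.04164 Ω
Seg 3: A = 8.72 mm² = 8.720e-06 m²
R_3 = (2.67×10^-8)(42.4)/(8.720e-06) = 0.1298 Ω
R_total = R_1 + R_2 + R_3 = 0.719 Ω

0.719 Ω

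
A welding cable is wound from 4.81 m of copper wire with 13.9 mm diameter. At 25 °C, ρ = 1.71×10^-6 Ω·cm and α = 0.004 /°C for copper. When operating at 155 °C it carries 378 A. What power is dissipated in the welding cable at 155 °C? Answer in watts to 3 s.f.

118 W

ρ = 1.71×10^-6 Ω·cm = 1.71×10^-8 Ω·m
A = π(d/2)² = π(6.9500e-03 m)² = 1.517e-04 m²
R₍25₎ = ρL/A = (1.71×10^-8)(4.81)/(1.517e-04) = 5.420×10^-4 Ω
R₍155₎ = R₍25₎(1 + αΔT) = 5.420×10^-4 × (1 + 0.004×130) = 8.239×10^-4 Ω
P = I²R = (378)² × 8.239×10^-4 = 118 W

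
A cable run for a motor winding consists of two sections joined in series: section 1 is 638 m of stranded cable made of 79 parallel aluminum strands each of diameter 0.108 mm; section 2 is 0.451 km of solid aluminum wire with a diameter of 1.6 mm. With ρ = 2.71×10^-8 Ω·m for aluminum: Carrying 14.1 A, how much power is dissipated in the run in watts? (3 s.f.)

5960 W

Section 1: A_strand = π(5.4000e-05)² = 9.161e-09 m²; R₁ = ρL/(N·A_s) = (2.71×10^-8)(638)/(79×9.161e-09) = 23.89 Ω
Section 2: A = π(d/2)² = π(8.0000e-04 m)² = 2.011e-06 m²
R₂ = (2.71×10^-8)(451)/(2.011e-06) = 6.079 Ω
R = R₁ + R₂ = 29.97 Ω
P = I²R = (14.1)² × 29.97 = 5960 W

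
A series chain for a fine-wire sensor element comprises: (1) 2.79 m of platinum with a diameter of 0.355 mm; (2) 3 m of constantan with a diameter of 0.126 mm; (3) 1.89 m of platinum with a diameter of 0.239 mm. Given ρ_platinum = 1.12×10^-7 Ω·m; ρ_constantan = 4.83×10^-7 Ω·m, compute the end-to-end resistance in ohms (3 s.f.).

Seg 1: A = π(d/2)² = π(1.7750e-04 m)² = 9.898e-08 m²
R_1 = (1.12×10^-7)(2.79)/(9.898e-08) = 3.157 Ω
Seg 2: A = π(d/2)² = π(6.3000e-05 m)² = 1.247e-08 m²
R_2 = (4.83×10^-7)(3)/(1.247e-08) = 116.2 Ω
Seg 3: A = π(d/2)² = π(1.1950e-04 m)² = 4.486e-08 m²
R_3 = (1.12×10^-7)(1.89)/(4.486e-08) = 4.718 Ω
R_total = R_1 + R_2 + R_3 = 124 Ω

124 Ω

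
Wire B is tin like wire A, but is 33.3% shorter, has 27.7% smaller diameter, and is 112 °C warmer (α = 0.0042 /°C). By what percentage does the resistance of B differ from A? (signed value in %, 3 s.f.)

87.6%

R ∝ ρL/d² with ρ ∝ (1+αΔT), so R_B/R_A = (1 − 33.3/100) × (1 − 27.7/100)⁻² × (1 + 0.0042×112)
= 0.667 × 1.913 × 1.47 = 1.876
(R_B − R_A)/R_A = 1.876 − 1 = 87.6%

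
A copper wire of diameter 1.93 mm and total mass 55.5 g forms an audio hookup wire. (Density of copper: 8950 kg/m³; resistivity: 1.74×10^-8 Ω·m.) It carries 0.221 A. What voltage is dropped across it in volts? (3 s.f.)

A = π(d/2)² = π(9.6500e-04 m)² = 2.9255e-06 m²
L = m/(density·A) = 0.0555/(8950×2.9255e-06) = 2.12 m
R = ρL/A = (1.74×10^-8)(2.12)/(2.9255e-06) = 0.01261 Ω
V = IR = 0.221 × 0.01261 = 0.00279 V

0.00279 V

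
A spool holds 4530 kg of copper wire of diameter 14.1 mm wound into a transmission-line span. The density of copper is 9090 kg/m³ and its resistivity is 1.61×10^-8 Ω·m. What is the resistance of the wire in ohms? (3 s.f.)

A = π(d/2)² = π(7.0500e-03 m)² = 1.5615e-04 m²
L = m/(density·A) = 4530/(9090×1.5615e-04) = 3192 m
R = ρL/A = (1.61×10^-8)(3192)/(1.5615e-04) = 0.329 Ω

0.329 Ω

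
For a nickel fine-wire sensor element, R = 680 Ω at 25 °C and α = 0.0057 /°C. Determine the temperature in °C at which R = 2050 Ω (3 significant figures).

R = R₀(1 + α(T − T₀)) ⇒ T = T₀ + (R/R₀ − 1)/α
T = 25 + (2050/680 − 1)/0.0057 = 25 + (2.015)/0.0057 = 378 °C

378 °C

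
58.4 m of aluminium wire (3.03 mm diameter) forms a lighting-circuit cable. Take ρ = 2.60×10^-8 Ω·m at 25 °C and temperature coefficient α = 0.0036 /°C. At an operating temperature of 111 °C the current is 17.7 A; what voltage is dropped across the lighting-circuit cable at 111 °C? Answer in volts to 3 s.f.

A = π(d/2)² = π(1.5150e-03 m)² = 7.211e-06 m²
R₍25₎ = ρL/A = (2.60×10^-8)(58.4)/(7.211e-06) = 0.2106 Ω
R₍111₎ = R₍25₎(1 + αΔT) = 0.2106 × (1 + 0.0036×86) = 0.2758 Ω
V = IR = 17.7 × 0.2758 = 4.88 V

4.88 V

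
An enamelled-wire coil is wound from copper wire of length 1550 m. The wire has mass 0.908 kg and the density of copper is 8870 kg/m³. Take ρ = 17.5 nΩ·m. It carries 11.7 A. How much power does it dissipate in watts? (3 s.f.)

ρ = 17.5 nΩ·m = 1.75×10^-8 Ω·m
A = m/(density·L) = 0.908/(8870×1550) = 6.6044e-08 m²
R = ρL/A = (1.75×10^-8)(1550)/(6.6044e-08) = 410.7 Ω
P = I²R = (11.7)² × 410.7 = 56200 W

56200 W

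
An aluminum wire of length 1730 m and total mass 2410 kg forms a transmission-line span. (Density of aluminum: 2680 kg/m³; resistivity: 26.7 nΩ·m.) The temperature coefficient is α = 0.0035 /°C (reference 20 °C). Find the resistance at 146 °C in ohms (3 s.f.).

ρ = 26.7 nΩ·m = 2.67×10^-8 Ω·m
A = m/(density·L) = 2410/(2680×1730) = 5.1980e-04 m²
R = ρL/A = (2.67×10^-8)(1730)/(5.1980e-04) = 0.08886 Ω
R(146 °C) = 0.08886 × (1 + 0.0035×126) = 0.128 Ω

0.128 Ω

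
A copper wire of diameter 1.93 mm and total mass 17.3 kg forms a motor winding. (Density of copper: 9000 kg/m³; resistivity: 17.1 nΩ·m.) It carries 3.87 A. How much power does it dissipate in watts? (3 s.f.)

ρ = 17.1 nΩ·m = 1.71×10^-8 Ω·m
A = π(d/2)² = π(9.6500e-04 m)² = 2.9255e-06 m²
L = m/(density·A) = 17.3/(9000×2.9255e-06) = 657.1 m
R = ρL/A = (1.71×10^-8)(657.1)/(2.9255e-06) = 3.841 Ω
P = I²R = (3.87)² × 3.841 = 57.5 W

57.5 W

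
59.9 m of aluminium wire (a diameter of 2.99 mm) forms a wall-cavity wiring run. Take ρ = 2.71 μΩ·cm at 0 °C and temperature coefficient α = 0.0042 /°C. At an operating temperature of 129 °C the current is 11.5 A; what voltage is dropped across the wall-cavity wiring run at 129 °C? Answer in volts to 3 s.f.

4.10 V

ρ = 2.71 μΩ·cm = 2.71×10^-8 Ω·m
A = π(d/2)² = π(1.4950e-03 m)² = 7.022e-06 m²
R₍0₎ = ρL/A = (2.71×10^-8)(59.9)/(7.022e-06) = 0.2312 Ω
R₍129₎ = R₍0₎(1 + αΔT) = 0.2312 × (1 + 0.0042×129) = 0.3564 Ω
V = IR = 11.5 × 0.3564 = 4.10 V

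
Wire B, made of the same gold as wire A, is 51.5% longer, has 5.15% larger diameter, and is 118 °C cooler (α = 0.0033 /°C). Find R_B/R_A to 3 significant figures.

R ∝ ρL/d² with ρ ∝ (1+αΔT), so R_B/R_A = (1 + 51.5/100) × (1 + 5.15/100)⁻² × (1 − 0.0033×118)
= 1.515 × 0.9044 × 0.6106 = 0.837

0.837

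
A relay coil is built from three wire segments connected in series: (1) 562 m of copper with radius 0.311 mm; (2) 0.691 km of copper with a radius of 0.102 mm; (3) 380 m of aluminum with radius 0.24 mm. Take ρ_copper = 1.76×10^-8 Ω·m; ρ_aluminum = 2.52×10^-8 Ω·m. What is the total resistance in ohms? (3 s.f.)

458 Ω

Seg 1: A = πr² = π(3.1100e-04 m)² = 3.039e-07 m²
R_1 = (1.76×10^-8)(562)/(3.039e-07) = 32.55 Ω
Seg 2: A = πr² = π(1.0200e-04 m)² = 3.269e-08 m²
R_2 = (1.76×10^-8)(691)/(3.269e-08) = 372.1 Ω
Seg 3: A = πr² = π(2.4000e-04 m)² = 1.810e-07 m²
R_3 = (2.52×10^-8)(380)/(1.810e-07) = 52.92 Ω
R_total = R_1 + R_2 + R_3 = 458 Ω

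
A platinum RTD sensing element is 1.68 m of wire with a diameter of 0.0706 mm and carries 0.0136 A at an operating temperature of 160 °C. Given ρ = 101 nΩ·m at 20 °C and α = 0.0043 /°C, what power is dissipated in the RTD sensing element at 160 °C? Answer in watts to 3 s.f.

0.0128 W

ρ = 101 nΩ·m = 1.01×10^-7 Ω·m
A = π(d/2)² = π(3.5300e-05 m)² = 3.915e-09 m²
R₍20₎ = ρL/A = (1.01×10^-7)(1.68)/(3.915e-09) = 43.34 Ω
R₍160₎ = R₍20₎(1 + αΔT) = 43.34 × (1 + 0.0043×140) = 69.44 Ω
P = I²R = (0.0136)² × 69.44 = 0.0128 W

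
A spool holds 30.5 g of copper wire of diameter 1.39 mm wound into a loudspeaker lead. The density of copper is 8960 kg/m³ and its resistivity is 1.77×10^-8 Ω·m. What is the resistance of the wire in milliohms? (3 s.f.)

26.2 mΩ

A = π(d/2)² = π(6.9500e-04 m)² = 1.5175e-06 m²
L = m/(density·A) = 0.0305/(8960×1.5175e-06) = 2.243 m
R = ρL/A = (1.77×10^-8)(2.243)/(1.5175e-06) = 26.2 mΩ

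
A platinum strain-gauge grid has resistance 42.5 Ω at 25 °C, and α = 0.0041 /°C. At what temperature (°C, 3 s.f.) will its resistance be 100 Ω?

355 °C

R = R₀(1 + α(T − T₀)) ⇒ T = T₀ + (R/R₀ − 1)/α
T = 25 + (100/42.5 − 1)/0.0041 = 25 + (1.353)/0.0041 = 355 °C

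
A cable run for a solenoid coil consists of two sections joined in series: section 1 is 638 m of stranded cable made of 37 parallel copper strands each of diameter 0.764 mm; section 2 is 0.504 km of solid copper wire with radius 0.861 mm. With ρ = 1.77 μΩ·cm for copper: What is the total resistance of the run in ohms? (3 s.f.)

4.50 Ω

ρ = 1.77 μΩ·cm = 1.77×10^-8 Ω·m
Section 1: A_strand = π(3.8200e-04)² = 4.584e-07 m²; R₁ = ρL/(N·A_s) = (1.77×10^-8)(638)/(37×4.584e-07) = 0.6658 Ω
Section 2: A = πr² = π(8.6100e-04 m)² = 2.329e-06 m²
R₂ = (1.77×10^-8)(504)/(2.329e-06) = 3.83 Ω
R = R₁ + R₂ = 4.50 Ω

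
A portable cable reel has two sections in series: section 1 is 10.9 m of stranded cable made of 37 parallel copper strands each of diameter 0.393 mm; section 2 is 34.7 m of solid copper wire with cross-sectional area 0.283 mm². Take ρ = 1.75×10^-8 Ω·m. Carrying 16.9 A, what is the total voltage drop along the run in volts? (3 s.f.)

Section 1: A_strand = π(1.9650e-04)² = 1.213e-07 m²; R₁ = ρL/(N·A_s) = (1.75×10^-8)(10.9)/(37×1.213e-07) = 0.0425 Ω
Section 2: A = 0.283 mm² = 2.830e-07 m²
R₂ = (1.75×10^-8)(34.7)/(2.830e-07) = 2.146 Ω
R = R₁ + R₂ = 2.188 Ω
V = IR = 16.9 × 2.188 = 37.0 V

37.0 V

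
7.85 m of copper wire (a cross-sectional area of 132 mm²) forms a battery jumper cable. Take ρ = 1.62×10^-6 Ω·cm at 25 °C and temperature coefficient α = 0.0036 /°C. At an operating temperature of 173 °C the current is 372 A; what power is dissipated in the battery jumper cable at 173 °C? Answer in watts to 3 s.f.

ρ = 1.62×10^-6 Ω·cm = 1.62×10^-8 Ω·m
A = 132 mm² = 1.320e-04 m²
R₍25₎ = ρL/A = (1.62×10^-8)(7.85)/(1.320e-04) = 9.634×10^-4 Ω
R₍173₎ = R₍25₎(1 + αΔT) = 9.634×10^-4 × (1 + 0.0036×148) = 0.001477 Ω
P = I²R = (372)² × 0.001477 = 204 W

204 W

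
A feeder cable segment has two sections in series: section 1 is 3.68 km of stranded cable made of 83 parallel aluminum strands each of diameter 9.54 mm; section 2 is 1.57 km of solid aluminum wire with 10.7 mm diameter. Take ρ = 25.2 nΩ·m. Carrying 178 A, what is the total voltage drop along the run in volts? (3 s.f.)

81.1 V

ρ = 25.2 nΩ·m = 2.52×10^-8 Ω·m
Section 1: A_strand = π(4.7700e-03)² = 7.148e-05 m²; R₁ = ρL/(N·A_s) = (2.52×10^-8)(3680)/(83×7.148e-05) = 0.01563 Ω
Section 2: A = π(d/2)² = π(5.3500e-03 m)² = 8.992e-05 m²
R₂ = (2.52×10^-8)(1570)/(8.992e-05) = 0.44 Ω
R = R₁ + R₂ = 0.4556 Ω
V = IR = 178 × 0.4556 = 81.1 V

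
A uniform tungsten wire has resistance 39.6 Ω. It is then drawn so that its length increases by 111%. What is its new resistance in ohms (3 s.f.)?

k = 1 + 111/100 = 2.11; volume constant ⇒ A' = A/k, so R' = k²R.
R' = 4.452 × 39.6 = 176 Ω

176 Ω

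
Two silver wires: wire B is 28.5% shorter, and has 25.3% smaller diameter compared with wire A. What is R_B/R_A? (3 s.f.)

R ∝ L/d², so R_B/R_A = (1 − 28.5/100) × (1 − 25.3/100)⁻²
= 0.715 × 1.792 = 1.28

1.28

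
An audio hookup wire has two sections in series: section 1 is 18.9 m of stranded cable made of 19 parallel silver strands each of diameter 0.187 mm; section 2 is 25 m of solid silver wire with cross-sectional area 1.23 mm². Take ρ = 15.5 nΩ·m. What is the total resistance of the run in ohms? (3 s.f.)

0.876 Ω

ρ = 15.5 nΩ·m = 1.55×10^-8 Ω·m
Section 1: A_strand = π(9.3500e-05)² = 2.746e-08 m²; R₁ = ρL/(N·A_s) = (1.55×10^-8)(18.9)/(19×2.746e-08) = 0.5614 Ω
Section 2: A = 1.23 mm² = 1.230e-06 m²
R₂ = (1.55×10^-8)(25)/(1.230e-06) = 0.315 Ω
R = R₁ + R₂ = 0.876 Ω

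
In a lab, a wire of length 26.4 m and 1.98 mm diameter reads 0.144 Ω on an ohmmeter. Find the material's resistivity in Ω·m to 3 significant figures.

1.68×10^-8 Ω·m

A = π(d/2)² = π(9.9000e-04 m)² = 3.079e-06 m²
ρ = RA/L = (0.144)(3.079e-06)/(26.4) = 1.68×10^-8 Ω·m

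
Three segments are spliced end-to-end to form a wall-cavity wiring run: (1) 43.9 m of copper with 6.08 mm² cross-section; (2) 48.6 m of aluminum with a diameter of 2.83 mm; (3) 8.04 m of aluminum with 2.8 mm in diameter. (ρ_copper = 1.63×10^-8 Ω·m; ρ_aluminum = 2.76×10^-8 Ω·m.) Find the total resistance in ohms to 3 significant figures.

0.367 Ω

Seg 1: A = 6.08 mm² = 6.080e-06 m²
R_1 = (1.63×10^-8)(43.9)/(6.080e-06) = 0.1177 Ω
Seg 2: A = π(d/2)² = π(1.4150e-03 m)² = 6.290e-06 m²
R_2 = (2.76×10^-8)(48.6)/(6.290e-06) = 0.2132 Ω
Seg 3: A = π(d/2)² = π(1.4000e-03 m)² = 6.158e-06 m²
R_3 = (2.76×10^-8)(8.04)/(6.158e-06) = 0.03604 Ω
R_total = R_1 + R_2 + R_3 = 0.367 Ω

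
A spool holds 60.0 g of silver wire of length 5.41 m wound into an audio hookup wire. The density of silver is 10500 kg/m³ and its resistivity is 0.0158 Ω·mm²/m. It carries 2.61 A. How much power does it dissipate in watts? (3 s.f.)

ρ = 0.0158 Ω·mm²/m = 1.58×10^-8 Ω·m
A = m/(density·L) = 0.06/(10500×5.41) = 1.0562e-06 m²
R = ρL/A = (1.58×10^-8)(5.41)/(1.0562e-06) = 0.08093 Ω
P = I²R = (2.61)² × 0.08093 = 0.551 W

0.551 W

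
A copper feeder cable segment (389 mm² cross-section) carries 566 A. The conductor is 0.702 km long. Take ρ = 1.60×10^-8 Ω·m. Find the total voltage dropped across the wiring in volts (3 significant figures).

16.3 V

A = 389 mm² = 3.890e-04 m²
R = ρL/A = (1.60×10^-8)(702)/(3.890e-04) = 0.02887 Ω
V = IR = 566 × 0.02887 = 16.3 V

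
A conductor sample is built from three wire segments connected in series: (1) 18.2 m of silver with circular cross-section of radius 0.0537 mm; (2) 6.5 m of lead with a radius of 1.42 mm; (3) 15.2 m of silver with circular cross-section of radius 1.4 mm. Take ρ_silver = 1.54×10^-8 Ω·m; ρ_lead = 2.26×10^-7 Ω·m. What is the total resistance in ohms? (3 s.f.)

31.2 Ω

Seg 1: A = πr² = π(5.3700e-05 m)² = 9.059e-09 m²
R_1 = (1.54×10^-8)(18.2)/(9.059e-09) = 30.94 Ω
Seg 2: A = πr² = π(1.4200e-03 m)² = 6.335e-06 m²
R_2 = (2.26×10^-7)(6.5)/(6.335e-06) = 0.2319 Ω
Seg 3: A = πr² = π(1.4000e-03 m)² = 6.158e-06 m²
R_3 = (1.54×10^-8)(15.2)/(6.158e-06) = 0.03802 Ω
R_total = R_1 + R_2 + R_3 = 31.2 Ω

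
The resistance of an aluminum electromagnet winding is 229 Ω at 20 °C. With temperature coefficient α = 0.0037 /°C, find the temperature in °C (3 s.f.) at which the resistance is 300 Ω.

104 °C

R = R₀(1 + α(T − T₀)) ⇒ T = T₀ + (R/R₀ − 1)/α
T = 20 + (300/229 − 1)/0.0037 = 20 + (0.31)/0.0037 = 104 °C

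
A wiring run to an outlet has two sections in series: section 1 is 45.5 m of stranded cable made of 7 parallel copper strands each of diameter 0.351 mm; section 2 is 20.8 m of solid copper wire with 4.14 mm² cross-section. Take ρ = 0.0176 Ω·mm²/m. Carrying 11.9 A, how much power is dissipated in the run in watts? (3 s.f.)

ρ = 0.0176 Ω·mm²/m = 1.76×10^-8 Ω·m
Section 1: A_strand = π(1.7550e-04)² = 9.676e-08 m²; R₁ = ρL/(N·A_s) = (1.76×10^-8)(45.5)/(7×9.676e-08) = 1.182 Ω
Section 2: A = 4.14 mm² = 4.140e-06 m²
R₂ = (1.76×10^-8)(20.8)/(4.140e-06) = 0.08843 Ω
R = R₁ + R₂ = 1.271 Ω
P = I²R = (11.9)² × 1.271 = 180 W

180 W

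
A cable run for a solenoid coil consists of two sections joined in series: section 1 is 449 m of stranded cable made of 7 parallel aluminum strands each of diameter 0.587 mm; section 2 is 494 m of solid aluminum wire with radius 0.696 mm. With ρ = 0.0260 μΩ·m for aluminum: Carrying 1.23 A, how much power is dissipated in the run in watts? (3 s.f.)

ρ = 0.0260 μΩ·m = 2.60×10^-8 Ω·m
Section 1: A_strand = π(2.9350e-04)² = 2.706e-07 m²; R₁ = ρL/(N·A_s) = (2.60×10^-8)(449)/(7×2.706e-07) = 6.162 Ω
Section 2: A = πr² = π(6.9600e-04 m)² = 1.522e-06 m²
R₂ = (2.60×10^-8)(494)/(1.522e-06) = 8.44 Ω
R = R₁ + R₂ = 14.6 Ω
P = I²R = (1.23)² × 14.6 = 22.1 W

22.1 W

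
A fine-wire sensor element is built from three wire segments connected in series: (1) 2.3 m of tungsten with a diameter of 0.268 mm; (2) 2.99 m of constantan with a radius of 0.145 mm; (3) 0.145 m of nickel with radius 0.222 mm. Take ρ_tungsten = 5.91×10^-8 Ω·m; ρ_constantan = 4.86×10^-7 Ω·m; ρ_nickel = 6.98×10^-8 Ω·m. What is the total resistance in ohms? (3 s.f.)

Seg 1: A = π(d/2)² = π(1.3400e-04 m)² = 5.641e-08 m²
R_1 = (5.91×10^-8)(2.3)/(5.641e-08) = 2.41 Ω
Seg 2: A = πr² = π(1.4500e-04 m)² = 6.605e-08 m²
R_2 = (4.86×10^-7)(2.99)/(6.605e-08) = 22 Ω
Seg 3: A = πr² = π(2.2200e-04 m)² = 1.548e-07 m²
R_3 = (6.98×10^-8)(0.145)/(1.548e-07) = 0.06537 Ω
R_total = R_1 + R_2 + R_3 = 24.5 Ω

24.5 Ω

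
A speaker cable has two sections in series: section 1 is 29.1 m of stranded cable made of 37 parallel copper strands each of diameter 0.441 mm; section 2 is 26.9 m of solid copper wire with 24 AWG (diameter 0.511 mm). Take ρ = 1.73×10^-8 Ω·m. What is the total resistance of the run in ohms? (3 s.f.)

Section 1: A_strand = π(2.2050e-04)² = 1.527e-07 m²; R₁ = ρL/(N·A_s) = (1.73×10^-8)(29.1)/(37×1.527e-07) = 0.08908 Ω
Section 2: A = π(0.511/2 mm)² = π(2.5550e-04 m)² = 2.051e-07 m²
R₂ = (1.73×10^-8)(26.9)/(2.051e-07) = 2.269 Ω
R = R₁ + R₂ = 2.36 Ω

2.36 Ω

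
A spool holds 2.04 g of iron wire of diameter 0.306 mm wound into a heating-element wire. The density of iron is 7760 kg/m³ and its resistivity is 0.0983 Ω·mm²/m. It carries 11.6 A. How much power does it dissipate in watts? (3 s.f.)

ρ = 0.0983 Ω·mm²/m = 9.83×10^-8 Ω·m
A = π(d/2)² = π(1.5300e-04 m)² = 7.3542e-08 m²
L = m/(density·A) = 0.00204/(7760×7.3542e-08) = 3.575 m
R = ρL/A = (9.83×10^-8)(3.575)/(7.3542e-08) = 4.778 Ω
P = I²R = (11.6)² × 4.778 = 643 W

643 W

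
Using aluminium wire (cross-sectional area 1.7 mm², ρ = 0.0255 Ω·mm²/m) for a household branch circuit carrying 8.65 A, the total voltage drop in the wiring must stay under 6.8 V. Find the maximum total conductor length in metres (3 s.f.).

52.4 m

ρ = 0.0255 Ω·mm²/m = 2.55×10^-8 Ω·m
A = 1.7 mm² = 1.700e-06 m²
L_max = V_max·A/(1·ρI) = (6.8)(1.700e-06)/(2.55×10^-8×8.65) = 52.4 m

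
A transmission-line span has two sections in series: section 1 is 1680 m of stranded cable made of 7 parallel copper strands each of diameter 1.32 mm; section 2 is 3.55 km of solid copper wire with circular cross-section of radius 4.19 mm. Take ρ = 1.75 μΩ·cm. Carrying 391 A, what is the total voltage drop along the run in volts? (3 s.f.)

1640 V

ρ = 1.75 μΩ·cm = 1.75×10^-8 Ω·m
Section 1: A_strand = π(6.6000e-04)² = 1.368e-06 m²; R₁ = ρL/(N·A_s) = (1.75×10^-8)(1680)/(7×1.368e-06) = 3.069 Ω
Section 2: A = πr² = π(4.1900e-03 m)² = 5.515e-05 m²
R₂ = (1.75×10^-8)(3550)/(5.515e-05) = 1.126 Ω
R = R₁ + R₂ = 4.195 Ω
V = IR = 391 × 4.195 = 1640 V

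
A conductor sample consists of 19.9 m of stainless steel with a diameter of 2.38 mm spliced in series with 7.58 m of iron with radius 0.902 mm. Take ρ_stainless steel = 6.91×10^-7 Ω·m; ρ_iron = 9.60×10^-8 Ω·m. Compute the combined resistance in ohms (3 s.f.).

Segment 1: A = π(d/2)² = π(1.1900e-03 m)² = 4.449e-06 m²
R₁ = ρL/A = (6.91×10^-7)(19.9)/(4.449e-06) = 3.091 Ω
Segment 2: A = πr² = π(9.0200e-04 m)² = 2.556e-06 m²
R₂ = (9.60×10^-8)(7.58)/(2.556e-06) = 0.2847 Ω
R = R₁ + R₂ = 3.38 Ω

3.38 Ω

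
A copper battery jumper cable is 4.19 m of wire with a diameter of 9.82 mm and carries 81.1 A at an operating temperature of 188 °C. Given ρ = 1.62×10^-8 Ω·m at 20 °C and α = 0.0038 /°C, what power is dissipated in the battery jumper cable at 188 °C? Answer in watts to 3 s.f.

A = π(d/2)² = π(4.9100e-03 m)² = 7.574e-05 m²
R₍20₎ = ρL/A = (1.62×10^-8)(4.19)/(7.574e-05) = 8.962×10^-4 Ω
R₍188₎ = R₍20₎(1 + αΔT) = 8.962×10^-4 × (1 + 0.0038×168) = 0.001468 Ω
P = I²R = (81.1)² × 0.001468 = 9.66 W

9.66 W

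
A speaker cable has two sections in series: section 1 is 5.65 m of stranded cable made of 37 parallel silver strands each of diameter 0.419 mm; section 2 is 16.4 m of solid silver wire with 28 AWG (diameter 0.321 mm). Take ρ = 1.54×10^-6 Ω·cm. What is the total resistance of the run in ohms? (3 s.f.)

ρ = 1.54×10^-6 Ω·cm = 1.54×10^-8 Ω·m
Section 1: A_strand = π(2.0950e-04)² = 1.379e-07 m²; R₁ = ρL/(N·A_s) = (1.54×10^-8)(5.65)/(37×1.379e-07) = 0.01705 Ω
Section 2: A = π(0.321/2 mm)² = π(1.6050e-04 m)² = 8.093e-08 m²
R₂ = (1.54×10^-8)(16.4)/(8.093e-08) = 3.121 Ω
R = R₁ + R₂ = 3.14 Ω

3.14 Ω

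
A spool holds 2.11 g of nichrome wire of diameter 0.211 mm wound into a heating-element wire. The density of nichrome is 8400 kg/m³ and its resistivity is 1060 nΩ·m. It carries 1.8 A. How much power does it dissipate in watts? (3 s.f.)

ρ = 1060 nΩ·m = 1.06×10^-6 Ω·m
A = π(d/2)² = π(1.0550e-04 m)² = 3.4967e-08 m²
L = m/(density·A) = 0.00211/(8400×3.4967e-08) = 7.184 m
R = ρL/A = (1.06×10^-6)(7.184)/(3.4967e-08) = 217.8 Ω
P = I²R = (1.8)² × 217.8 = 706 W

706 W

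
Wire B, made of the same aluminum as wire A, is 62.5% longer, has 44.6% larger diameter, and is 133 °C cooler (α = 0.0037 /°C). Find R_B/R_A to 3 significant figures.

0.395

R ∝ ρL/d² with ρ ∝ (1+αΔT), so R_B/R_A = (1 + 62.5/100) × (1 + 44.6/100)⁻² × (1 − 0.0037×133)
= 1.625 × 0.4783 × 0.5079 = 0.395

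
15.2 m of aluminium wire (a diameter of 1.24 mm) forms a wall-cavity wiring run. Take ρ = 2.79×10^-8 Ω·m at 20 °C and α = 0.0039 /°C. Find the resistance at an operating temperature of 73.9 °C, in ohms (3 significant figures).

0.425 Ω

A = π(d/2)² = π(6.2000e-04 m)² = 1.208e-06 m²
R₍20°C₎ = ρL/A = (2.79×10^-8)(15.2)/(1.208e-06) = 0.3512 Ω
R = R₀(1 + αΔT) = 0.3512(1 + 0.0039×53.9) = 0.425 Ω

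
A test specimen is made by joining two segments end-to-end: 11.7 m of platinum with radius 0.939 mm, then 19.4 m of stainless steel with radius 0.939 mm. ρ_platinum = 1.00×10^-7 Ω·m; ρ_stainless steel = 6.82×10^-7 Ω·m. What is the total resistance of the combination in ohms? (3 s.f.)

5.20 Ω

Segment 1: A = πr² = π(9.3900e-04 m)² = 2.770e-06 m²
R₁ = ρL/A = (1.00×10^-7)(11.7)/(2.770e-06) = 0.4224 Ω
R₂ = (6.82×10^-7)(19.4)/(2.770e-06) = 4.776 Ω
R = R₁ + R₂ = 5.20 Ω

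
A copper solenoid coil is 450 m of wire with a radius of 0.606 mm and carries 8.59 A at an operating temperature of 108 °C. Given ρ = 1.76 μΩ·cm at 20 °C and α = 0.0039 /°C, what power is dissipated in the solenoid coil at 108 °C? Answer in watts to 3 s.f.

ρ = 1.76 μΩ·cm = 1.76×10^-8 Ω·m
A = πr² = π(6.0600e-04 m)² = 1.154e-06 m²
R₍20₎ = ρL/A = (1.76×10^-8)(450)/(1.154e-06) = 6.865 Ω
R₍108₎ = R₍20₎(1 + αΔT) = 6.865 × (1 + 0.0039×88) = 9.221 Ω
P = I²R = (8.59)² × 9.221 = 680 W

680 W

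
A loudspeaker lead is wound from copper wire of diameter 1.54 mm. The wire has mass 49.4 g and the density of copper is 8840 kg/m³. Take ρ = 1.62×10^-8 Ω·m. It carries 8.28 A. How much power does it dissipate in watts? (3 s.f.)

A = π(d/2)² = π(7.7000e-04 m)² = 1.8627e-06 m²
L = m/(density·A) = 0.0494/(8840×1.8627e-06) = 3 m
R = ρL/A = (1.62×10^-8)(3)/(1.8627e-06) = 0.02609 Ω
P = I²R = (8.28)² × 0.02609 = 1.79 W

1.79 W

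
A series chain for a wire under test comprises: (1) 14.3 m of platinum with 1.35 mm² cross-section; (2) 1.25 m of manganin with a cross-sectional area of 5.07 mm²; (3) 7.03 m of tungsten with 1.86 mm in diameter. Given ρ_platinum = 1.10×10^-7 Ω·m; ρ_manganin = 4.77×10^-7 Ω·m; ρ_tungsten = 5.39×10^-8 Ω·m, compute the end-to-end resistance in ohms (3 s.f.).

Seg 1: A = 1.35 mm² = 1.350e-06 m²
R_1 = (1.10×10^-7)(14.3)/(1.350e-06) = 1.165 Ω
Seg 2: A = 5.07 mm² = 5.070e-06 m²
R_2 = (4.77×10^-7)(1.25)/(5.070e-06) = 0.1176 Ω
Seg 3: A = π(d/2)² = π(9.3000e-04 m)² = 2.717e-06 m²
R_3 = (5.39×10^-8)(7.03)/(2.717e-06) = 0.1395 Ω
R_total = R_1 + R_2 + R_3 = 1.42 Ω

1.42 Ω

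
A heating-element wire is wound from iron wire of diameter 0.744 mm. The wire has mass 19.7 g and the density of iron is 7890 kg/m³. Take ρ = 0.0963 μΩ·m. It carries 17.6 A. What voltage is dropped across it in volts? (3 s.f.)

22.4 V

ρ = 0.0963 μΩ·m = 9.63×10^-8 Ω·m
A = π(d/2)² = π(3.7200e-04 m)² = 4.3475e-07 m²
L = m/(density·A) = 0.0197/(7890×4.3475e-07) = 5.743 m
R = ρL/A = (9.63×10^-8)(5.743)/(4.3475e-07) = 1.272 Ω
V = IR = 17.6 × 1.272 = 22.4 V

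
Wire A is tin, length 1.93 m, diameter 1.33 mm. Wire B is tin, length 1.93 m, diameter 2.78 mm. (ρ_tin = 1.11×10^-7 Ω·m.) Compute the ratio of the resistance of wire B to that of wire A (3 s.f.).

R ∝ ρL/d², so R_B/R_A = (d_A/d_B)²
= (1.33/2.78)² = 0.229

0.229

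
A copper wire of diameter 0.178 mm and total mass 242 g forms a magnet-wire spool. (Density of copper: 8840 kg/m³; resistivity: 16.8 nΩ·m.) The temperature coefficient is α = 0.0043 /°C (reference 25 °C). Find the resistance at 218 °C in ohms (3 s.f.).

1360 Ω

ρ = 16.8 nΩ·m = 1.68×10^-8 Ω·m
A = π(d/2)² = π(8.9000e-05 m)² = 2.4885e-08 m²
L = m/(density·A) = 0.242/(8840×2.4885e-08) = 1100 m
R = ρL/A = (1.68×10^-8)(1100)/(2.4885e-08) = 742.7 Ω
R(218 °C) = 742.7 × (1 + 0.0043×193) = 1360 Ω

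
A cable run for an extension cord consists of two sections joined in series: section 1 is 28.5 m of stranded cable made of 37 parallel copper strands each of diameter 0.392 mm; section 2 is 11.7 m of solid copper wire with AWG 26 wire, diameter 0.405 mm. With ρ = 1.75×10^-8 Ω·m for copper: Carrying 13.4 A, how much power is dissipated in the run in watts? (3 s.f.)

Section 1: A_strand = π(1.9600e-04)² = 1.207e-07 m²; R₁ = ρL/(N·A_s) = (1.75×10^-8)(28.5)/(37×1.207e-07) = 0.1117 Ω
Section 2: A = π(0.405/2 mm)² = π(2.0250e-04 m)² = 1.288e-07 m²
R₂ = (1.75×10^-8)(11.7)/(1.288e-07) = 1.589 Ω
R = R₁ + R₂ = 1.701 Ω
P = I²R = (13.4)² × 1.701 = 305 W

305 W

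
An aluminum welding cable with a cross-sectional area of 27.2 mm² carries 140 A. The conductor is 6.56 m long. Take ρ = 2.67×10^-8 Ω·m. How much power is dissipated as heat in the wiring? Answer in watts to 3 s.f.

126 W

A = 27.2 mm² = 2.720e-05 m²
R = ρL/A = (2.67×10^-8)(6.56)/(2.720e-05) = 0.006439 Ω
P = I²R = (140)² × 0.006439 = 126 W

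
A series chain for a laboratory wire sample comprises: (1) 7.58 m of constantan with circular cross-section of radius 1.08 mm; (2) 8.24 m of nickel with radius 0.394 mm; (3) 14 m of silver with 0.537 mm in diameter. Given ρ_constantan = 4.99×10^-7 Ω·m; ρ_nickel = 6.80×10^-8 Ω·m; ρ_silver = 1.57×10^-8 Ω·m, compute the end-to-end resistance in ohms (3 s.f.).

Seg 1: A = πr² = π(1.0800e-03 m)² = 3.664e-06 m²
R_1 = (4.99×10^-7)(7.58)/(3.664e-06) = 1.032 Ω
Seg 2: A = πr² = π(3.9400e-04 m)² = 4.877e-07 m²
R_2 = (6.80×10^-8)(8.24)/(4.877e-07) = 1.149 Ω
Seg 3: A = π(d/2)² = π(2.6850e-04 m)² = 2.265e-07 m²
R_3 = (1.57×10^-8)(14)/(2.265e-07) = 0.9705 Ω
R_total = R_1 + R_2 + R_3 = 3.15 Ω

3.15 Ω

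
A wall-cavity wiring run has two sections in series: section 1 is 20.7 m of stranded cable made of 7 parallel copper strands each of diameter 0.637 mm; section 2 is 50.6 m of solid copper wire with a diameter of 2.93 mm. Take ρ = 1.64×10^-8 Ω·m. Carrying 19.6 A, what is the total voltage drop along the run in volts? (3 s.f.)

5.39 V

Section 1: A_strand = π(3.1850e-04)² = 3.187e-07 m²; R₁ = ρL/(N·A_s) = (1.64×10^-8)(20.7)/(7×3.187e-07) = 0.1522 Ω
Section 2: A = π(d/2)² = π(1.4650e-03 m)² = 6.743e-06 m²
R₂ = (1.64×10^-8)(50.6)/(6.743e-06) = 0.1231 Ω
R = R₁ + R₂ = 0.2753 Ω
V = IR = 19.6 × 0.2753 = 5.39 V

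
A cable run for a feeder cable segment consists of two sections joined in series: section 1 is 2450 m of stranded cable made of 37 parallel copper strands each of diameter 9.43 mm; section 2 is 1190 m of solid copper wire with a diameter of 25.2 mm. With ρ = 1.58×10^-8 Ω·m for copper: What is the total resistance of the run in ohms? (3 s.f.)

0.0527 Ω

Section 1: A_strand = π(4.7150e-03)² = 6.984e-05 m²; R₁ = ρL/(N·A_s) = (1.58×10^-8)(2450)/(37×6.984e-05) = 0.01498 Ω
Section 2: A = π(d/2)² = π(1.2600e-02 m)² = 4.988e-04 m²
R₂ = (1.58×10^-8)(1190)/(4.988e-04) = 0.0377 Ω
R = R₁ + R₂ = 0.0527 Ω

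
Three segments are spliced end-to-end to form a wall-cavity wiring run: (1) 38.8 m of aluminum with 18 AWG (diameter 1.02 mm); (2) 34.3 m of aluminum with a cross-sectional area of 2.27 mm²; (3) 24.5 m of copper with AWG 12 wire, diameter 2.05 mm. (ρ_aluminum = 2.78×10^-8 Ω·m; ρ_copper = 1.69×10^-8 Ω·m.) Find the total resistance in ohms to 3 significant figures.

1.87 Ω

Seg 1: A = π(1.02/2 mm)² = π(5.1000e-04 m)² = 8.171e-07 m²
R_1 = (2.78×10^-8)(38.8)/(8.171e-07) = 1.32 Ω
Seg 2: A = 2.27 mm² = 2.270e-06 m²
R_2 = (2.78×10^-8)(34.3)/(2.270e-06) = 0.4201 Ω
Seg 3: A = π(2.05/2 mm)² = π(1.0250e-03 m)² = 3.301e-06 m²
R_3 = (1.69×10^-8)(24.5)/(3.301e-06) = 0.1254 Ω
R_total = R_1 + R_2 + R_3 = 1.87 Ω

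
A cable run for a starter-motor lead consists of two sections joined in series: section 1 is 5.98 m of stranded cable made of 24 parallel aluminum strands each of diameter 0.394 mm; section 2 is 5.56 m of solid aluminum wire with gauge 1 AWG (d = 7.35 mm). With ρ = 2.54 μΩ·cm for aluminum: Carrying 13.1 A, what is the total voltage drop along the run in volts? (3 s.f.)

0.724 V

ρ = 2.54 μΩ·cm = 2.54×10^-8 Ω·m
Section 1: A_strand = π(1.9700e-04)² = 1.219e-07 m²; R₁ = ρL/(N·A_s) = (2.54×10^-8)(5.98)/(24×1.219e-07) = 0.05191 Ω
Section 2: A = π(7.35/2 mm)² = π(3.6750e-03 m)² = 4.243e-05 m²
R₂ = (2.54×10^-8)(5.56)/(4.243e-05) = 0.003328 Ω
R = R₁ + R₂ = 0.05524 Ω
V = IR = 13.1 × 0.05524 = 0.724 V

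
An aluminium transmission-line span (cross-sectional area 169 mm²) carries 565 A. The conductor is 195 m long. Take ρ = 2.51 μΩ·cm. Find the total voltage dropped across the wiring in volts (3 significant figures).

16.4 V

ρ = 2.51 μΩ·cm = 2.51×10^-8 Ω·m
A = 169 mm² = 1.690e-04 m²
R = ρL/A = (2.51×10^-8)(195)/(1.690e-04) = 0.02896 Ω
V = IR = 565 × 0.02896 = 16.4 V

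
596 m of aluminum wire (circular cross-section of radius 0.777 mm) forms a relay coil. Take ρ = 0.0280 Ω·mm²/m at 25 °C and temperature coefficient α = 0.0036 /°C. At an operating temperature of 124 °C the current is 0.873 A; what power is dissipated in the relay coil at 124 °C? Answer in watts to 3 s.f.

9.10 W

ρ = 0.0280 Ω·mm²/m = 2.80×10^-8 Ω·m
A = πr² = π(7.7700e-04 m)² = 1.897e-06 m²
R₍25₎ = ρL/A = (2.80×10^-8)(596)/(1.897e-06) = 8.799 Ω
R₍124₎ = R₍25₎(1 + αΔT) = 8.799 × (1 + 0.0036×99) = 11.93 Ω
P = I²R = (0.873)² × 11.93 = 9.10 W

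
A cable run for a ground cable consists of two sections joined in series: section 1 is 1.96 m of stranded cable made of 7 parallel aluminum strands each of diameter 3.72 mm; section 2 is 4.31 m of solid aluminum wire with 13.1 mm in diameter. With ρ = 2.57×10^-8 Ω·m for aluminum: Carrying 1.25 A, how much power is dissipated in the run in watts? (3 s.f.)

0.00232 W

Section 1: A_strand = π(1.8600e-03)² = 1.087e-05 m²; R₁ = ρL/(N·A_s) = (2.57×10^-8)(1.96)/(7×1.087e-05) = 6.621×10^-4 Ω
Section 2: A = π(d/2)² = π(6.5500e-03 m)² = 1.348e-04 m²
R₂ = (2.57×10^-8)(4.31)/(1.348e-04) = 8.218×10^-4 Ω
R = R₁ + R₂ = 0.001484 Ω
P = I²R = (1.25)² × 0.001484 = 0.00232 W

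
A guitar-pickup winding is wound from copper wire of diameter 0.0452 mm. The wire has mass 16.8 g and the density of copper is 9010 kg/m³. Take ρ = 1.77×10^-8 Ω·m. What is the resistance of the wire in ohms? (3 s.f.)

A = π(d/2)² = π(2.2600e-05 m)² = 1.6046e-09 m²
L = m/(density·A) = 0.0168/(9010×1.6046e-09) = 1162 m
R = ρL/A = (1.77×10^-8)(1162)/(1.6046e-09) = 12800 Ω

12800 Ω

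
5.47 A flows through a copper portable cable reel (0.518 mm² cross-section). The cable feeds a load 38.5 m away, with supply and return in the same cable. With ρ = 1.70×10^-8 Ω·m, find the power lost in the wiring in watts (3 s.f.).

A = 0.518 mm² = 5.180e-07 m²
Total conductor length (both ways) L = 2 × 38.5 = 77 m
R = ρL/A = (1.70×10^-8)(77)/(5.180e-07) = 2.527 Ω
P = I²R = (5.47)² × 2.527 = 75.6 W

75.6 W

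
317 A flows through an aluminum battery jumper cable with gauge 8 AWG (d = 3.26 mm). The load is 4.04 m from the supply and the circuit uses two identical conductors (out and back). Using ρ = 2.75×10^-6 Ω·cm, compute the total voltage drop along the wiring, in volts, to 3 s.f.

ρ = 2.75×10^-6 Ω·cm = 2.75×10^-8 Ω·m
A = π(3.26/2 mm)² = π(1.6300e-03 m)² = 8.347e-06 m²
Total conductor length (both ways) L = 2 × 4.04 = 8.08 m
R = ρL/A = (2.75×10^-8)(8.08)/(8.347e-06) = 0.02662 Ω
V = IR = 317 × 0.02662 = 8.44 V

8.44 V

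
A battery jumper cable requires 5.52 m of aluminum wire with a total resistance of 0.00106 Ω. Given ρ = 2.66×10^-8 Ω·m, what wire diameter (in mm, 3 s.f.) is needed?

13.3 mm

A = ρL/R = (2.66×10^-8)(5.52)/(0.00106) = 1.385e-04 m²
d = 2√(A/π) = 1.328e-02 m = 13.3 mm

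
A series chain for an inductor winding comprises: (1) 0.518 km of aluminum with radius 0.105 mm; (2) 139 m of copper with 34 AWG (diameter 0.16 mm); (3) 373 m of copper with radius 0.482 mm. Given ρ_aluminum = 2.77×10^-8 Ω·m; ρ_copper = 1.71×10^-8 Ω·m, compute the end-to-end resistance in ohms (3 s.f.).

541 Ω

Seg 1: A = πr² = π(1.0500e-04 m)² = 3.464e-08 m²
R_1 = (2.77×10^-8)(518)/(3.464e-08) = 414.3 Ω
Seg 2: A = π(0.16/2 mm)² = π(8.0000e-05 m)² = 2.011e-08 m²
R_2 = (1.71×10^-8)(139)/(2.011e-08) = 118.2 Ω
Seg 3: A = πr² = π(4.8200e-04 m)² = 7.299e-07 m²
R_3 = (1.71×10^-8)(373)/(7.299e-07) = 8.739 Ω
R_total = R_1 + R_2 + R_3 = 541 Ω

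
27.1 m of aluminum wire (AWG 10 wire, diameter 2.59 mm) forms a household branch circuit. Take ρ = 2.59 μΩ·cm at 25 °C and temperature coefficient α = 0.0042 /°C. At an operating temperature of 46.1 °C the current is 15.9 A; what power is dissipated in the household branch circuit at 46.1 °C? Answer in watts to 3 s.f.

ρ = 2.59 μΩ·cm = 2.59×10^-8 Ω·m
A = π(2.59/2 mm)² = π(1.2950e-03 m)² = 5.269e-06 m²
R₍25₎ = ρL/A = (2.59×10^-8)(27.1)/(5.269e-06) = 0.1332 Ω
R₍46.1₎ = R₍25₎(1 + αΔT) = 0.1332 × (1 + 0.0042×21.1) = 0.145 Ω
P = I²R = (15.9)² × 0.145 = 36.7 W

36.7 W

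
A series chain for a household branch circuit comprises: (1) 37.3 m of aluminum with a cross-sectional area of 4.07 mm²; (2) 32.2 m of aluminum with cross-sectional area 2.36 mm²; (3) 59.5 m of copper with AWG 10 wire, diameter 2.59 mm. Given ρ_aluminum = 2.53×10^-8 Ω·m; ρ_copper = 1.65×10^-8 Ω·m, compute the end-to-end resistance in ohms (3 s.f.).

0.763 Ω

Seg 1: A = 4.07 mm² = 4.070e-06 m²
R_1 = (2.53×10^-8)(37.3)/(4.070e-06) = 0.2319 Ω
Seg 2: A = 2.36 mm² = 2.360e-06 m²
R_2 = (2.53×10^-8)(32.2)/(2.360e-06) = 0.3452 Ω
Seg 3: A = π(2.59/2 mm)² = π(1.2950e-03 m)² = 5.269e-06 m²
R_3 = (1.65×10^-8)(59.5)/(5.269e-06) = 0.1863 Ω
R_total = R_1 + R_2 + R_3 = 0.763 Ω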